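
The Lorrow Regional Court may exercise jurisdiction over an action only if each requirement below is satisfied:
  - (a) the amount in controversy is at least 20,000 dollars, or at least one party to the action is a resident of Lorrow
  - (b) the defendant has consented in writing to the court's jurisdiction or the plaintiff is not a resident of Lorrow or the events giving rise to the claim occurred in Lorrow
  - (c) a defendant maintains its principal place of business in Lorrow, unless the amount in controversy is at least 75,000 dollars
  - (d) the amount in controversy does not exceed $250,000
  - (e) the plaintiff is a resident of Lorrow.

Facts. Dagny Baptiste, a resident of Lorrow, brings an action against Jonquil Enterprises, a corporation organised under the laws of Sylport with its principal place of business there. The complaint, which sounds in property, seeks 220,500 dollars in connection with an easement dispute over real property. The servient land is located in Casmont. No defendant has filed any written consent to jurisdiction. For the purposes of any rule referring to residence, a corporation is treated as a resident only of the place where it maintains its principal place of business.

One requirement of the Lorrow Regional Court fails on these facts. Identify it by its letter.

(b)

The Lorrow Regional Court:
  (a) The amount in controversy is $220,500, which meets the USD 20,000 floor, so one alternative holds. Met.
  (b) No such written consent has been filed; the plaintiff resides in Lorrow; the operative events occurred in Casmont, not Lorrow — none of the alternatives is met. Not met.
  (c) The corporate defendant(s) have their principal place of business in Sylport, not Lorrow. But the amount in controversy is $220,500, which meets the USD 75,000 floor, and the 'unless' clause therefore excuses the requirement. Met.
  (d) The amount in controversy is $220,500, within the $250,000 ceiling. Met.
  (e) The plaintiff resides in Lorrow. Met.
Only condition (b) fails.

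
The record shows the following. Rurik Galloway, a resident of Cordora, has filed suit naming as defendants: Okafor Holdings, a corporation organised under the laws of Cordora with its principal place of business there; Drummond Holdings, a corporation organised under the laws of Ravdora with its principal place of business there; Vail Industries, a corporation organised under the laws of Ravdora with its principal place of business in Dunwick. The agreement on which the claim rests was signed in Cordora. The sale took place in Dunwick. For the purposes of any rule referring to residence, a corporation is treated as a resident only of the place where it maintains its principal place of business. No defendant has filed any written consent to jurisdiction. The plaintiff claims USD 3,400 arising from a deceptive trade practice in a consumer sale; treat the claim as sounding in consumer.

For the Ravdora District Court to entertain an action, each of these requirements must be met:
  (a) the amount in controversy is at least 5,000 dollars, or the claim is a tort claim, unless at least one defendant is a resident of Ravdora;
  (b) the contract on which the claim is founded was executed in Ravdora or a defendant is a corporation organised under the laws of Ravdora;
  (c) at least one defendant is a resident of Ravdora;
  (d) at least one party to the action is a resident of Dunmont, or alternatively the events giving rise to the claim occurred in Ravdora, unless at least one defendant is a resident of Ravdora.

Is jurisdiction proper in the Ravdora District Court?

Yes

The Ravdora District Court:
  (a) The amount in controversy is USD 3,400, below the 5,000 dollars floor; the claim is a consumer claim, not a tort claim — no alternative holds. The proviso rescues it, though: Drummond Holdings resides in Ravdora. Condition met.
  (b) Drummond Holdings is organised under the laws of Ravdora, so this disjunct is met. Met.
  (c) Drummond Holdings resides in Ravdora. Satisfied.
  (d) No party resides in Dunmont; the operative events occurred in Dunwick, not Ravdora — none of the alternatives is met. But Drummond Holdings resides in Ravdora, and the 'unless' clause therefore excuses the requirement. Met.
  → Every requirement is satisfied — jurisdiction.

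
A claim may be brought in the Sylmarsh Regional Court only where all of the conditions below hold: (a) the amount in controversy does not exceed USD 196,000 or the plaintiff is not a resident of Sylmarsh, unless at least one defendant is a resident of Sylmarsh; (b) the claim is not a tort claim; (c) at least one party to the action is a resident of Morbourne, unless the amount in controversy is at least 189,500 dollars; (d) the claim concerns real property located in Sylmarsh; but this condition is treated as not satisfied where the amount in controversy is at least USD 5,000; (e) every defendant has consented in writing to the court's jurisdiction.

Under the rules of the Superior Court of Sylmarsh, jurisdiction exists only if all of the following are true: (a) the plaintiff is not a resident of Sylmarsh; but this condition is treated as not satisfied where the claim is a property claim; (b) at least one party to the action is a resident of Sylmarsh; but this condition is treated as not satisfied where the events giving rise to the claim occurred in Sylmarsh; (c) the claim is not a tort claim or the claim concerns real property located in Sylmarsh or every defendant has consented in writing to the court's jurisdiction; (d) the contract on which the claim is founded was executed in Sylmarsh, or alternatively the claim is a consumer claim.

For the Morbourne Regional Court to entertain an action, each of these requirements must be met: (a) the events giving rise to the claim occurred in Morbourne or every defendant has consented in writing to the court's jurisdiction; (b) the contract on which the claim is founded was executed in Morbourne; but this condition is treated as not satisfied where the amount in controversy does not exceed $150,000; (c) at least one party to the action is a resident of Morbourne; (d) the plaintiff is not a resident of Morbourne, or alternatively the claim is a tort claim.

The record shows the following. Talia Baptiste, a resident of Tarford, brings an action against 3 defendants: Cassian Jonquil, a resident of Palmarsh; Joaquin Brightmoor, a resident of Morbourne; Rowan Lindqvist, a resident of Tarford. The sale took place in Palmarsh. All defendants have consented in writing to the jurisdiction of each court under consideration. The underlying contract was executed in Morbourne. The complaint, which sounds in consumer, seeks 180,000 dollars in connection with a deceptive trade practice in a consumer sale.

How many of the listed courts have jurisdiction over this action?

The Sylmarsh Regional Court:
  (a) The amount in controversy is $180,000, within the 196,000 dollars ceiling — that alternative is enough. Condition met.
  (b) The claim is a consumer claim, not a tort claim. Satisfied.
  (c) Joaquin Brightmoor resides in Morbourne. Met.
  (d) The claim does not concern real property. Condition not met.
  (e) Every defendant has filed written consent. Condition met.
  → Not every requirement is met — no jurisdiction.
The Superior Court of Sylmarsh:
  (a) The plaintiff resides in Tarford, which is not Sylmarsh. The exception is not triggered, since the claim is a consumer claim, not a property claim. Met.
  (b) No party resides in Sylmarsh. Condition not met.
  (c) The claim is a consumer claim, not a tort claim, so this disjunct is met. Condition met.
  (d) The claim is a consumer claim, which satisfies one of the alternatives. Met.
  → The court lacks jurisdiction.
The Morbourne Regional Court:
  (a) Every defendant has filed written consent, so one alternative holds. Satisfied.
  (b) The contract was executed in Morbourne. The exception is not triggered, since the amount in controversy is $180,000, above the 150,000 dollars ceiling. Condition met.
  (c) Joaquin Brightmoor resides in Morbourne. Met.
  (d) The plaintiff resides in Tarford, which is not Morbourne, which satisfies one of the alternatives. Met.
  → The court has jurisdiction.
Courts with jurisdiction: the Morbourne Regional Court — 1 in total.

1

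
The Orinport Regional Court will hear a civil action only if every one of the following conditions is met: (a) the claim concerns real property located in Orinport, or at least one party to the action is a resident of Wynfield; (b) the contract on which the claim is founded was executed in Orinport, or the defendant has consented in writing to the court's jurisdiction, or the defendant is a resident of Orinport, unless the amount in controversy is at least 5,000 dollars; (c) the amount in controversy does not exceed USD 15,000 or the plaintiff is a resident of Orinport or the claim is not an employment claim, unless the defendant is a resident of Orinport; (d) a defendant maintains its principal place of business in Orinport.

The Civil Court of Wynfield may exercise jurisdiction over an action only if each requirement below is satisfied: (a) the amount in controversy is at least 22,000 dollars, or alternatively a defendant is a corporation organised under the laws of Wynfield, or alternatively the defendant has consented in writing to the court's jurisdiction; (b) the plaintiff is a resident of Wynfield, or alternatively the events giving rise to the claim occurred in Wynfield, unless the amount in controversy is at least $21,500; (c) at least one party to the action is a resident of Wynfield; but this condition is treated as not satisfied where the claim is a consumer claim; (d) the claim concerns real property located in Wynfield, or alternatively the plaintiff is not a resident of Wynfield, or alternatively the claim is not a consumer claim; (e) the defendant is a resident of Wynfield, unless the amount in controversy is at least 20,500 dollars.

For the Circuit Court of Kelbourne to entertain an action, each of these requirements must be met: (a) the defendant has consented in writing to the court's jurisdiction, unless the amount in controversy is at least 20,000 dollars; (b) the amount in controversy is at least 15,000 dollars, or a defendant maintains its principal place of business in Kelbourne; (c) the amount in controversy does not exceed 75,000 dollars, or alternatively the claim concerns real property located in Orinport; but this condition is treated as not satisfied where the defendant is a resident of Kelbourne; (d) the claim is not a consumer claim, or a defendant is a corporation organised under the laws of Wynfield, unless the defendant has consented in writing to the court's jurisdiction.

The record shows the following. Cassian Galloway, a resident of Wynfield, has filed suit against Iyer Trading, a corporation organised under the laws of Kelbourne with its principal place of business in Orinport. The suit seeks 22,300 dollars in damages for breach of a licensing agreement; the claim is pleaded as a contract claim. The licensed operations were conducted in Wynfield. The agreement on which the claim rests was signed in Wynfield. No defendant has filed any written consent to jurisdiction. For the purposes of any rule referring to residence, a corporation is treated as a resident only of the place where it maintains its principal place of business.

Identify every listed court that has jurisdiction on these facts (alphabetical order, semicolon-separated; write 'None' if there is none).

The Orinport Regional Court:
  (a) Cassian Galloway resides in Wynfield, which satisfies one of the alternatives. Condition met.
  (b) The defendant resides in Orinport, so one alternative holds. Satisfied.
  (c) The claim is a contract claim, not an employment claim — that alternative is enough. Condition met.
  (d) Iyer Trading has its principal place of business in Orinport. Met.
  → Jurisdiction lies.
The Civil Court of Wynfield:
  (a) The amount in controversy is $22,300, which meets the $22,000 floor — that alternative is enough. Condition met.
  (b) The plaintiff resides in Wynfield, so this disjunct is met. Met.
  (c) Cassian Galloway resides in Wynfield. The exception is not triggered, since the claim is a contract claim, not a consumer claim. Condition met.
  (d) The claim is a contract claim, not a consumer claim, so one alternative holds. Satisfied.
  (e) The defendant resides in Orinport, not Wynfield. But the amount in controversy is USD 22,300, which meets the $20,500 floor, and the 'unless' clause therefore excuses the requirement. Condition met.
  → Every requirement is satisfied — jurisdiction.
The Circuit Court of Kelbourne:
  (a) No such written consent has been filed. The proviso rescues it, though: the amount in controversy is $22,300, which meets the $20,000 floor. Satisfied.
  (b) The amount in controversy is $22,300, which meets the 15,000 dollars floor, so one alternative holds. Met.
  (c) The amount in controversy is 22,300 dollars, within the $75,000 ceiling, so one alternative holds. And the carve-out is inapplicable — the defendant resides in Orinport, not Kelbourne. Condition met.
  (d) The claim is a contract claim, not a consumer claim, which satisfies one of the alternatives. Satisfied.
  → All conditions met; jurisdiction exists.

the Circuit Court of Kelbourne; the Civil Court of Wynfield; the Orinport Regional Court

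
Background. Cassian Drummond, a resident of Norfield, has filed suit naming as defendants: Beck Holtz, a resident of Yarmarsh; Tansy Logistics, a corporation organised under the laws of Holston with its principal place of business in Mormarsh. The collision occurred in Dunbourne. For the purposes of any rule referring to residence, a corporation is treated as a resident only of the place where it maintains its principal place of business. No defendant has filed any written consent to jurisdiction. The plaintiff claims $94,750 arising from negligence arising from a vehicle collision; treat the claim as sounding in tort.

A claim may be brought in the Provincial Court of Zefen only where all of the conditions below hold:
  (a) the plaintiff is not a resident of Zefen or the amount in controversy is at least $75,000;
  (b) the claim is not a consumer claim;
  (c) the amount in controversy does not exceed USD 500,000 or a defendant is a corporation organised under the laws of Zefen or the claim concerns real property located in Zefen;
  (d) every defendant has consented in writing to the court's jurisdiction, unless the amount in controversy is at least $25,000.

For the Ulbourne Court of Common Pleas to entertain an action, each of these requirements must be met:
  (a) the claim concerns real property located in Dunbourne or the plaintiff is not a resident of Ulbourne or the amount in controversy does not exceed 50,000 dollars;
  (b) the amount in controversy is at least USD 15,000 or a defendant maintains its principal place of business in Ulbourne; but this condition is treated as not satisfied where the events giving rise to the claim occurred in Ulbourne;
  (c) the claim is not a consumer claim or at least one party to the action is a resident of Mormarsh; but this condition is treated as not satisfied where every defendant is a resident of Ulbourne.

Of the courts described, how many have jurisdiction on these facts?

The Provincial Court of Zefen:
  (a) The plaintiff resides in Norfield, which is not Zefen — that alternative is enough. Condition met.
  (b) The claim is a tort claim, not a consumer claim. Met.
  (c) The amount in controversy is $94,750, within the 500,000 dollars ceiling, which satisfies one of the alternatives. Met.
  (d) No such written consent has been filed. However, the amount in controversy is $94,750, which meets the USD 25,000 floor, so the 'unless' proviso supplies this condition. Condition met.
  → Jurisdiction lies.
The Ulbourne Court of Common Pleas:
  (a) The plaintiff resides in Norfield, which is not Ulbourne, which satisfies one of the alternatives. Met.
  (b) The amount in controversy is USD 94,750, which meets the $15,000 floor, so this disjunct is met. And the carve-out is inapplicable — the operative events occurred in Dunbourne, not Ulbourne. Met.
  (c) The claim is a tort claim, not a consumer claim, so this disjunct is met. The carve-out does not apply: the defendants reside as follows — Beck Holtz in Yarmarsh, Tansy Logistics in Mormarsh — not all in Ulbourne. Condition met.
  → The court has jurisdiction.
Courts with jurisdiction: the Provincial Court of Zefen, the Ulbourne Court of Common Pleas — 2 in total.

2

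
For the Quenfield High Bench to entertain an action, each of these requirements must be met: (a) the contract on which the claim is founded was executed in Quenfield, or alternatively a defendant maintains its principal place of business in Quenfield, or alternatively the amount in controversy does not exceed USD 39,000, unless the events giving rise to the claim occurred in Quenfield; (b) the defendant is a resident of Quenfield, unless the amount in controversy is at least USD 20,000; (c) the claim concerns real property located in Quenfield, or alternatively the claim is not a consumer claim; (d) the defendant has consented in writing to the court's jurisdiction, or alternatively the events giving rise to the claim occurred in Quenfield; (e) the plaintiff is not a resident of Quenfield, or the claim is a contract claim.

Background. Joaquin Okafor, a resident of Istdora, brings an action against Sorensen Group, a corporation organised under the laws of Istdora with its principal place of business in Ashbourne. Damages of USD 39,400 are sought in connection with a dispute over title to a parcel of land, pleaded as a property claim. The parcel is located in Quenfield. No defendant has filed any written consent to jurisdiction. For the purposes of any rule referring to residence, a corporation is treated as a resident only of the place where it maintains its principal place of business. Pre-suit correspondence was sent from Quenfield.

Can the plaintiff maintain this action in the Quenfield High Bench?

Yes

The Quenfield High Bench:
  (a) No contract (and hence no place of execution) is alleged; the corporate defendant(s) have their principal place of business in Ashbourne, not Quenfield; the amount in controversy is USD 39,400, above the USD 39,000 ceiling — every alternative fails. The proviso rescues it, though: the operative events occurred in Quenfield. Condition met.
  (b) The defendant resides in Ashbourne, not Quenfield. But the amount in controversy is USD 39,400, which meets the USD 20,000 floor, and the 'unless' clause therefore excuses the requirement. Satisfied.
  (c) The property lies in Quenfield, so this disjunct is met. Condition met.
  (d) The operative events occurred in Quenfield, which satisfies one of the alternatives. Condition met.
  (e) The plaintiff resides in Istdora, which is not Quenfield, so one alternative holds. Met.
  → The court has jurisdiction.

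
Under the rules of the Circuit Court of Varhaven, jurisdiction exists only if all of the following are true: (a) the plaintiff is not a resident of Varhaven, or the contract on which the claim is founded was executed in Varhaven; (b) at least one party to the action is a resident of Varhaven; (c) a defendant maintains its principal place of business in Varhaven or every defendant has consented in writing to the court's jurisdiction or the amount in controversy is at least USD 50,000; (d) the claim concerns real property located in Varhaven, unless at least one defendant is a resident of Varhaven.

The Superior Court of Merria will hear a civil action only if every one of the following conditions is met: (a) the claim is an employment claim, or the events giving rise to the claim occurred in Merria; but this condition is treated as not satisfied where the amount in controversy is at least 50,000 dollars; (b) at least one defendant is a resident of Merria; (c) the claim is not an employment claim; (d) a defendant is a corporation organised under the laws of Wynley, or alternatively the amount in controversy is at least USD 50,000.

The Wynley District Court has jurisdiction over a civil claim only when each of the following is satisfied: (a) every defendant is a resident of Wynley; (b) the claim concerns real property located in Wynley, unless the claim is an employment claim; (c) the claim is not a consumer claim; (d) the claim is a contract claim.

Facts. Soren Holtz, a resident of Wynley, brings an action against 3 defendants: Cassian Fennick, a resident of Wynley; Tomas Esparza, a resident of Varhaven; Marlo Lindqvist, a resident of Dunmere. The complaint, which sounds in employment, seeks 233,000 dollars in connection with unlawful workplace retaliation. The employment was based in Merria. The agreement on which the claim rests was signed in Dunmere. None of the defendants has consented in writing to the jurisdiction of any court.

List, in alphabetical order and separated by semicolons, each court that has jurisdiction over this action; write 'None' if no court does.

the Circuit Court of Varhaven

The Circuit Court of Varhaven:
  (a) The plaintiff resides in Wynley, which is not Varhaven, so this disjunct is met. Satisfied.
  (b) Tomas Esparza resides in Varhaven. Met.
  (c) The amount in controversy is USD 233,000, which meets the USD 50,000 floor, so one alternative holds. Satisfied.
  (d) The claim does not concern real property. The proviso rescues it, though: Tomas Esparza resides in Varhaven. Met.
  → All conditions met; jurisdiction exists.
The Superior Court of Merria:
  (a) The claim is an employment claim, so one alternative holds. But the amount in controversy is $233,000, which meets the $50,000 floor, triggering the carve-out and defeating this condition. Not satisfied.
  (b) No defendant resides in Merria (they reside in Wynley, Varhaven, Dunmere). Condition not met.
  (c) The claim is an employment claim. Condition not met.
  (d) The amount in controversy is 233,000 dollars, which meets the $50,000 floor, so one alternative holds. Condition met.
  → At least one condition fails; no jurisdiction.
The Wynley District Court:
  (a) The defendants reside as follows — Cassian Fennick in Wynley, Tomas Esparza in Varhaven, Marlo Lindqvist in Dunmere — not all in Wynley. Not met.
  (b) The claim does not concern real property. However, the claim is an employment claim, so the 'unless' proviso supplies this condition. Condition met.
  (c) The claim is an employment claim, not a consumer claim. Satisfied.
  (d) The claim is an employment claim, not a contract claim. Condition not met.
  → Not every requirement is met — no jurisdiction.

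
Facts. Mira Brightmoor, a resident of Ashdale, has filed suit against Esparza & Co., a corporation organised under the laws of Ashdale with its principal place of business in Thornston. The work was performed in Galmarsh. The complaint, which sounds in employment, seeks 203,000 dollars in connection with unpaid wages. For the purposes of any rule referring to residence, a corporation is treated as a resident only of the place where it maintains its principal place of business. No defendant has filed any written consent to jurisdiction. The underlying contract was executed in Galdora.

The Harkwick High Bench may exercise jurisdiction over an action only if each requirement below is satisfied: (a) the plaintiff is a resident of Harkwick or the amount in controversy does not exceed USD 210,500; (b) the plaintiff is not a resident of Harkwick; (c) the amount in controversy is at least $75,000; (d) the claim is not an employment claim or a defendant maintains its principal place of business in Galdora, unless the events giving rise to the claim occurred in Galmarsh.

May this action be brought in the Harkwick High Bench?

Yes

The Harkwick High Bench:
  (a) The amount in controversy is $203,000, within the USD 210,500 ceiling, so one alternative holds. Satisfied.
  (b) The plaintiff resides in Ashdale, which is not Harkwick. Satisfied.
  (c) The amount in controversy is 203,000 dollars, which meets the 75,000 dollars floor. Met.
  (d) The claim is an employment claim; the corporate defendant(s) have their principal place of business in Thornston, not Galdora — every alternative fails. However, the operative events occurred in Galmarsh, so the 'unless' proviso supplies this condition. Satisfied.
  → All conditions met; jurisdiction exists.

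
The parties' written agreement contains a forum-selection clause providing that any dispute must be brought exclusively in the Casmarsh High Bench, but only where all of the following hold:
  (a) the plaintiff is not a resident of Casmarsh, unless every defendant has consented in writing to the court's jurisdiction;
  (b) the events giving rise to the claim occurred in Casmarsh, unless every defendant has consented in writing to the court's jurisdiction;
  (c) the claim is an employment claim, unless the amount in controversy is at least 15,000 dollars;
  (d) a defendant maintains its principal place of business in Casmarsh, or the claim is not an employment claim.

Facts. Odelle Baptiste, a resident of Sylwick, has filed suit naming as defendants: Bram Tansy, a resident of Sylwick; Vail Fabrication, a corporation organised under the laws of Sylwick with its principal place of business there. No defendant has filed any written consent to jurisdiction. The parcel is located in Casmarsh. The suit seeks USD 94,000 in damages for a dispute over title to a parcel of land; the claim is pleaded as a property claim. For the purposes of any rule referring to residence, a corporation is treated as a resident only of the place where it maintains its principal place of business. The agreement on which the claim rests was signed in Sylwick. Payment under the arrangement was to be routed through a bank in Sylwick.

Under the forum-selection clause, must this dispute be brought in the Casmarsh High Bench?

Yes

The Casmarsh High Bench:
  (a) The plaintiff resides in Sylwick, which is not Casmarsh. Condition met.
  (b) The operative events occurred in Casmarsh. Satisfied.
  (c) The claim is a property claim, not an employment claim. The proviso rescues it, though: the amount in controversy is $94,000, which meets the USD 15,000 floor. Satisfied.
  (d) The claim is a property claim, not an employment claim — that alternative is enough. Satisfied.
  → Forum clause is triggered.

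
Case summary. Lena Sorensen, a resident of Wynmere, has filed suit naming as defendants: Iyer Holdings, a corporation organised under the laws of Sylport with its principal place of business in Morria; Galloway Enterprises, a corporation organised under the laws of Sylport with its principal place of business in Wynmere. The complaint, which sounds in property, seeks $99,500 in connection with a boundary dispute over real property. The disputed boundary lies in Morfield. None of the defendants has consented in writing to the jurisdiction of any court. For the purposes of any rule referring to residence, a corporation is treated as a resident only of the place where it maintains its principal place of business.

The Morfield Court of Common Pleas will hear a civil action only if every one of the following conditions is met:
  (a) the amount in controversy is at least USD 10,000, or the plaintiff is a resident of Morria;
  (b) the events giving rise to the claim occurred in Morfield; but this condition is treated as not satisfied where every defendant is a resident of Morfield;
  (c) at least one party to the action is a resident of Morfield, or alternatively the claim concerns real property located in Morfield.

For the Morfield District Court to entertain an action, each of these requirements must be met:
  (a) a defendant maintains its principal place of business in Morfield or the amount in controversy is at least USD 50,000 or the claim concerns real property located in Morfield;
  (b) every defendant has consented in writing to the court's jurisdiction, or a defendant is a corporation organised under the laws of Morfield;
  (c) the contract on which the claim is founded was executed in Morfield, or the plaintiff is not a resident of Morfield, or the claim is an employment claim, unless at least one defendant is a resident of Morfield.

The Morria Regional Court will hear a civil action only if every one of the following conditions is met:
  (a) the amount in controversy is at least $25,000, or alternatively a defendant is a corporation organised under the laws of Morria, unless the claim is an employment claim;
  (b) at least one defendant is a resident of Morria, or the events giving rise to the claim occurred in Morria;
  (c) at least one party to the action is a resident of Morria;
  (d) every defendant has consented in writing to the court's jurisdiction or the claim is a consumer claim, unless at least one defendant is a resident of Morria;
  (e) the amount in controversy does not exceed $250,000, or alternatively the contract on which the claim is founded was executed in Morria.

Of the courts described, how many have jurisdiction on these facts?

The Morfield Court of Common Pleas:
  (a) The amount in controversy is $99,500, which meets the $10,000 floor — that alternative is enough. Condition met.
  (b) The operative events occurred in Morfield. And the carve-out is inapplicable — the defendants reside as follows — Iyer Holdings in Morria, Galloway Enterprises in Wynmere — not all in Morfield. Satisfied.
  (c) The property lies in Morfield, which satisfies one of the alternatives. Condition met.
  → Every requirement is satisfied — jurisdiction.
The Morfield District Court:
  (a) The amount in controversy is USD 99,500, which meets the USD 50,000 floor, so one alternative holds. Condition met.
  (b) No such written consent has been filed; the corporate defendant(s) are organised in Sylport, not Morfield — every alternative fails. Condition not met.
  (c) The plaintiff resides in Wynmere, which is not Morfield, which satisfies one of the alternatives. Met.
  → The court lacks jurisdiction.
The Morria Regional Court:
  (a) The amount in controversy is $99,500, which meets the 25,000 dollars floor, so this disjunct is met. Satisfied.
  (b) Iyer Holdings resides in Morria, which satisfies one of the alternatives. Satisfied.
  (c) Iyer Holdings resides in Morria. Condition met.
  (d) No such written consent has been filed; the claim is a property claim, not a consumer claim — no alternative holds. But Iyer Holdings resides in Morria, and the 'unless' clause therefore excuses the requirement. Satisfied.
  (e) The amount in controversy is $99,500, within the $250,000 ceiling, which satisfies one of the alternatives. Satisfied.
  → The court has jurisdiction.
Courts with jurisdiction: the Morfield Court of Common Pleas, the Morria Regional Court — 2 in total.

2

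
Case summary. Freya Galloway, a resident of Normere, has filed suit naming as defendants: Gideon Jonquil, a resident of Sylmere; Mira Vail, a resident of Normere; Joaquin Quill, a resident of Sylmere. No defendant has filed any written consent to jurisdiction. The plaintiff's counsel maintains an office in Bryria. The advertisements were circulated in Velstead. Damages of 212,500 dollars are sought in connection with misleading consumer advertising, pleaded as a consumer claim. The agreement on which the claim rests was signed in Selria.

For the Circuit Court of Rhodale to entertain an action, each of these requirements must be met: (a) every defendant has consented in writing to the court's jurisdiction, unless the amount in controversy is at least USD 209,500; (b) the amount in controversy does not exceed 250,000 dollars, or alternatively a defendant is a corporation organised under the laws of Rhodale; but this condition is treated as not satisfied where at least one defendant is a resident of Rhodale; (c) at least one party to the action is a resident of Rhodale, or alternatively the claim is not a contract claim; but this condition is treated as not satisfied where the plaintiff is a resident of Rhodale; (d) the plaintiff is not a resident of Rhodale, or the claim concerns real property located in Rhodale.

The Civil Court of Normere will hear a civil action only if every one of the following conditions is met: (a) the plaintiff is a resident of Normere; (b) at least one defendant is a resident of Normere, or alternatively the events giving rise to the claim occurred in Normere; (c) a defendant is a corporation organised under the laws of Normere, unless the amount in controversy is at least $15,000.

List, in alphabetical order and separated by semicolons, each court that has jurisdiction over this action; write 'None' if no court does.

The Circuit Court of Rhodale:
  (a) No such written consent has been filed. The proviso rescues it, though: the amount in controversy is 212,500 dollars, which meets the $209,500 floor. Condition met.
  (b) The amount in controversy is 212,500 dollars, within the USD 250,000 ceiling, which satisfies one of the alternatives. And the carve-out is inapplicable — no defendant resides in Rhodale (they reside in Sylmere, Normere, Sylmere). Condition met.
  (c) The claim is a consumer claim, not a contract claim, so one alternative holds. The exception is not triggered, since the plaintiff resides in Normere, not Rhodale. Met.
  (d) The plaintiff resides in Normere, which is not Rhodale, so this disjunct is met. Satisfied.
  → Every requirement is satisfied — jurisdiction.
The Civil Court of Normere:
  (a) The plaintiff resides in Normere. Met.
  (b) Mira Vail resides in Normere, which satisfies one of the alternatives. Satisfied.
  (c) No defendant is a corporation. The proviso rescues it, though: the amount in controversy is 212,500 dollars, which meets the $15,000 floor. Met.
  → Every requirement is satisfied — jurisdiction.

the Circuit Court of Rhodale; the Civil Court of Normere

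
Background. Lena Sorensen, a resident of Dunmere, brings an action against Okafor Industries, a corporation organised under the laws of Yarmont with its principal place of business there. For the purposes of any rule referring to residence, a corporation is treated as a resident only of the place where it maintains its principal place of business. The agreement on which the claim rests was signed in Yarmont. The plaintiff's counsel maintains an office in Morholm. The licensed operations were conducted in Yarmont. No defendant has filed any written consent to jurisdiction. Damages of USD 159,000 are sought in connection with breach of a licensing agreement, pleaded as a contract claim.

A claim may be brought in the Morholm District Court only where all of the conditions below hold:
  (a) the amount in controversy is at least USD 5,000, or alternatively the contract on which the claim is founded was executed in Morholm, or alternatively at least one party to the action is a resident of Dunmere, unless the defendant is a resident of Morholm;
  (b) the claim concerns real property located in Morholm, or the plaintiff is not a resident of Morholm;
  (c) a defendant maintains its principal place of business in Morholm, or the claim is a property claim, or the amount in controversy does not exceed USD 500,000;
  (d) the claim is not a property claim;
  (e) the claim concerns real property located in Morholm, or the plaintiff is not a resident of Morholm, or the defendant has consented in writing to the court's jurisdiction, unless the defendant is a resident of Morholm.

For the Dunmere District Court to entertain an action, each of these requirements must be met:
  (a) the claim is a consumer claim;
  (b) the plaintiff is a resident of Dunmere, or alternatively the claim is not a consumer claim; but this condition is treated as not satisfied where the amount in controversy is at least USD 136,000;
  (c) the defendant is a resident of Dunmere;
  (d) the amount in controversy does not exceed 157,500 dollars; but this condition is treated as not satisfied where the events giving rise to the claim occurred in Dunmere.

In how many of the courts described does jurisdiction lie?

1

The Morholm District Court:
  (a) The amount in controversy is 159,000 dollars, which meets the $5,000 floor, so one alternative holds. Condition met.
  (b) The plaintiff resides in Dunmere, which is not Morholm, which satisfies one of the alternatives. Met.
  (c) The amount in controversy is USD 159,000, within the $500,000 ceiling — that alternative is enough. Met.
  (d) The claim is a contract claim, not a property claim. Met.
  (e) The plaintiff resides in Dunmere, which is not Morholm — that alternative is enough. Condition met.
  → The court has jurisdiction.
The Dunmere District Court:
  (a) The claim is a contract claim, not a consumer claim. Not met.
  (b) The plaintiff resides in Dunmere, which satisfies one of the alternatives. However, the amount in controversy is USD 159,000, which meets the $136,000 floor, which falls within the stated exception and so defeats the condition. Not met.
  (c) The defendant resides in Yarmont, not Dunmere. Not met.
  (d) The amount in controversy is $159,000, above the $157,500 ceiling. Condition not met.
  → No jurisdiction.
Courts with jurisdiction: the Morholm District Court — 1 in total.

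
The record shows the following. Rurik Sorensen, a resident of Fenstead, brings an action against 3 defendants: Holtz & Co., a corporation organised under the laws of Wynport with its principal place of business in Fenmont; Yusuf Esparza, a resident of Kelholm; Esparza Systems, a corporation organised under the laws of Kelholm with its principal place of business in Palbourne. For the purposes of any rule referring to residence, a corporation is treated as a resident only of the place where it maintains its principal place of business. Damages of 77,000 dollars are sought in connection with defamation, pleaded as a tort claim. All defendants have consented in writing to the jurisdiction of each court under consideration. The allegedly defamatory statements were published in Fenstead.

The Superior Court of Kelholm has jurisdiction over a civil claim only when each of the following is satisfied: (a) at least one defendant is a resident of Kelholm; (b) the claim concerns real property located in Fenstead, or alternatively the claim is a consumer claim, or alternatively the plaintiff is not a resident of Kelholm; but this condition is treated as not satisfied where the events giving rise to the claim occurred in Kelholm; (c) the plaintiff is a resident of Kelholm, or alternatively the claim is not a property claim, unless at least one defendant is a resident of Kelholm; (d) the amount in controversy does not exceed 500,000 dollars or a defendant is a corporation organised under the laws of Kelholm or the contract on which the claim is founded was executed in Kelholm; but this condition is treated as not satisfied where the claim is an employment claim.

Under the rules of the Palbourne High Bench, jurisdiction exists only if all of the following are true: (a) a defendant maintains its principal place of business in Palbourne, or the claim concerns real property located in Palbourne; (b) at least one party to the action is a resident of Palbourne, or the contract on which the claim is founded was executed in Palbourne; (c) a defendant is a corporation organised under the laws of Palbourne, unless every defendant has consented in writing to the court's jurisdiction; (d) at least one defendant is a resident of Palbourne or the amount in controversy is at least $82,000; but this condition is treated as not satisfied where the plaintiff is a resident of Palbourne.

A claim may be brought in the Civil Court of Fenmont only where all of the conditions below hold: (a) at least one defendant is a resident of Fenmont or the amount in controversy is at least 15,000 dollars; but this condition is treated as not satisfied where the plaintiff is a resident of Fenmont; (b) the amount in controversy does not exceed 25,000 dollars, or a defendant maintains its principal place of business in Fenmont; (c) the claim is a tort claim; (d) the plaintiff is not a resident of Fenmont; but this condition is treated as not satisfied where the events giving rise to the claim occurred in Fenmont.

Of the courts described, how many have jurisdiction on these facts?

The Superior Court of Kelholm:
  (a) Yusuf Esparza resides in Kelholm. Met.
  (b) The plaintiff resides in Fenstead, which is not Kelholm, so this disjunct is met. The carve-out does not apply: the operative events occurred in Fenstead, not Kelholm. Satisfied.
  (c) The claim is a tort claim, not a property claim, so this disjunct is met. Condition met.
  (d) The amount in controversy is $77,000, within the USD 500,000 ceiling, so this disjunct is met. And the carve-out is inapplicable — the claim is a tort claim, not an employment claim. Satisfied.
  → The court has jurisdiction.
The Palbourne High Bench:
  (a) Esparza Systems has its principal place of business in Palbourne, which satisfies one of the alternatives. Met.
  (b) Esparza Systems resides in Palbourne, so one alternative holds. Condition met.
  (c) The corporate defendant(s) are organised in Kelholm, Wynport, not Palbourne. But every defendant has filed written consent, and the 'unless' clause therefore excuses the requirement. Satisfied.
  (d) Esparza Systems resides in Palbourne, which satisfies one of the alternatives. The exception is not triggered, since the plaintiff resides in Fenstead, not Palbourne. Satisfied.
  → All conditions met; jurisdiction exists.
The Civil Court of Fenmont:
  (a) Holtz & Co. resides in Fenmont, which satisfies one of the alternatives. The exception is not triggered, since the plaintiff resides in Fenstead, not Fenmont. Condition met.
  (b) Holtz & Co. has its principal place of business in Fenmont — that alternative is enough. Condition met.
  (c) The claim is a tort claim. Condition met.
  (d) The plaintiff resides in Fenstead, which is not Fenmont. The carve-out does not apply: the operative events occurred in Fenstead, not Fenmont. Satisfied.
  → The court has jurisdiction.
Courts with jurisdiction: the Superior Court of Kelholm, the Palbourne High Bench, the Civil Court of Fenmont — 3 in total.

3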